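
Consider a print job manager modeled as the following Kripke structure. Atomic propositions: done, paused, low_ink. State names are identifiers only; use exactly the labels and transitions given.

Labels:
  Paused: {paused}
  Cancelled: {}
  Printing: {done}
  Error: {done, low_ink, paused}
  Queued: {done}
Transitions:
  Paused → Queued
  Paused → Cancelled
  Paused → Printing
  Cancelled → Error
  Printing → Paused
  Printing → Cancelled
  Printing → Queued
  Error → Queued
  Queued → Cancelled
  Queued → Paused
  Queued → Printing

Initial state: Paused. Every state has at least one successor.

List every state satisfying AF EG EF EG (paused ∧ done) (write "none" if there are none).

States satisfying EG EF EG (paused ∧ done): ∅.
States satisfying AF EG EF EG (paused ∧ done): ∅.

none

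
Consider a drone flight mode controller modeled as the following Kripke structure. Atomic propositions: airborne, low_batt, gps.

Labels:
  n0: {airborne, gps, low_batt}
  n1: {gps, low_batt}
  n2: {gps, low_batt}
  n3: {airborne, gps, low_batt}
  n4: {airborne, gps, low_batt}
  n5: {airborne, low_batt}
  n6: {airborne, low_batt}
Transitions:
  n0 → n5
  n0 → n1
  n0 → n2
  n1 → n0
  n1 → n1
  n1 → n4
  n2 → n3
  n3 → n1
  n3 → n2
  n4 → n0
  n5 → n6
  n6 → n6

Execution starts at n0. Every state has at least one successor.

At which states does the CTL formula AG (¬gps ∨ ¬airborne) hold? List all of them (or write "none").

States satisfying ¬gps ∨ ¬airborne: {n1, n2, n5, n6}.
States satisfying AG (¬gps ∨ ¬airborne): {n5, n6}.

{n5, n6}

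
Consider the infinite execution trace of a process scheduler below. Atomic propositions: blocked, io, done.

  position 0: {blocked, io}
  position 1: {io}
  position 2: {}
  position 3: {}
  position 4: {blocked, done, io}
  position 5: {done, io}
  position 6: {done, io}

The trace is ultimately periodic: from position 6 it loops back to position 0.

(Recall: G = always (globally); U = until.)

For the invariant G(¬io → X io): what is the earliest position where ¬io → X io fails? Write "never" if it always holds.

Check ¬io → X io at each position in order: 0 ✓, 1 ✓.
At position 2 the labels are {} and the next position 3 has {}, so ¬io → X io is false there. This is the first violation.

2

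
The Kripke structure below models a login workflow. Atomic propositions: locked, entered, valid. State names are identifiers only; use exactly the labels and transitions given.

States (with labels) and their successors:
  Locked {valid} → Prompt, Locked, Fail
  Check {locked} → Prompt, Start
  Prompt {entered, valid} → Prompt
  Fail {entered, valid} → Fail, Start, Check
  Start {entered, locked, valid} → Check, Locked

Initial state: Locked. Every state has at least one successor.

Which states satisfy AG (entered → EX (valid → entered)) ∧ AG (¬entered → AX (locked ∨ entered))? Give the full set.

States satisfying entered → EX (valid → entered): {Locked, Check, Prompt, Fail, Start}.
States satisfying AG (entered → EX (valid → entered)): {Locked, Check, Prompt, Fail, Start}.
States satisfying ¬entered → AX (locked ∨ entered): {Check, Prompt, Fail, Start}.
States satisfying AG (¬entered → AX (locked ∨ entered)): {Prompt}.
States satisfying AG (entered → EX (valid → entered)) ∧ AG (¬entered → AX (locked ∨ entered)): {Prompt}.

{Prompt}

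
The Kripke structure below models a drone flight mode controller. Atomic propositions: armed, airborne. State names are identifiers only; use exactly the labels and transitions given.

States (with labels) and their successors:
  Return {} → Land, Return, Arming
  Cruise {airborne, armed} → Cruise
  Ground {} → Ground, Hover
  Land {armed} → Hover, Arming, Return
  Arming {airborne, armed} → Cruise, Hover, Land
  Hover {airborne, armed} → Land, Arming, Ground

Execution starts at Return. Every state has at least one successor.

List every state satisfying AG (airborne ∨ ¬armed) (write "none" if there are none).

{Cruise}

States satisfying airborne ∨ ¬armed: {Return, Cruise, Ground, Arming, Hover}.
States satisfying AG (airborne ∨ ¬armed): {Cruise}.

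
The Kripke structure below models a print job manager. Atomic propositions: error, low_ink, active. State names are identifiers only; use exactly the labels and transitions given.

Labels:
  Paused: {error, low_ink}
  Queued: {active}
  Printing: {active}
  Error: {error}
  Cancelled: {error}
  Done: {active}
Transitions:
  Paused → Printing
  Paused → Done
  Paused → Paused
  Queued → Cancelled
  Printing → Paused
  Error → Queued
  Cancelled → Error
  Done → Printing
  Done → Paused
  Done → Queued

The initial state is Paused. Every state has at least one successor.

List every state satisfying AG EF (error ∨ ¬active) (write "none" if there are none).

States satisfying EF (error ∨ ¬active): {Paused, Queued, Printing, Error, Cancelled, Done}.
States satisfying AG EF (error ∨ ¬active): {Paused, Queued, Printing, Error, Cancelled, Done}.

{Paused, Queued, Printing, Error, Cancelled, Done}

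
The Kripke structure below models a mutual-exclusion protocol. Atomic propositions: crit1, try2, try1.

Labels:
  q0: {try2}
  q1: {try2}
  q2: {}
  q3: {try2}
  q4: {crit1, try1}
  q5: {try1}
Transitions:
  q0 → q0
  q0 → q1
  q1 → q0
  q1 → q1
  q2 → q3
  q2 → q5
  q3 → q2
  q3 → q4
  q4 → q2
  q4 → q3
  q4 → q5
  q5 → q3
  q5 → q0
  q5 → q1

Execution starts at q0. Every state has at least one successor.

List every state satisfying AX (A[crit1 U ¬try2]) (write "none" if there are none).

{q3}

States satisfying A[crit1 U ¬try2]: {q2, q4, q5}.
States satisfying AX (A[crit1 U ¬try2]): {q3}.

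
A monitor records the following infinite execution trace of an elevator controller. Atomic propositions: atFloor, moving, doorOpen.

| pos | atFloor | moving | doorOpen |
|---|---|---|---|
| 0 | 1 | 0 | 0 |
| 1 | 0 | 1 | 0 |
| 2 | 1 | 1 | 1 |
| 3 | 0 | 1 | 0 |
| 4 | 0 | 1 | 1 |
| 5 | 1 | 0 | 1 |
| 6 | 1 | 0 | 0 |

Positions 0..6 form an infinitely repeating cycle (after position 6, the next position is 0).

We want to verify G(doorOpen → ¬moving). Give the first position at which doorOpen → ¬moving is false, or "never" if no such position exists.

Check doorOpen → ¬moving at each position in order: 0 ✓, 1 ✓.
At position 2 the labels are {atFloor, doorOpen, moving}, so doorOpen → ¬moving is false there. This is the first violation.

2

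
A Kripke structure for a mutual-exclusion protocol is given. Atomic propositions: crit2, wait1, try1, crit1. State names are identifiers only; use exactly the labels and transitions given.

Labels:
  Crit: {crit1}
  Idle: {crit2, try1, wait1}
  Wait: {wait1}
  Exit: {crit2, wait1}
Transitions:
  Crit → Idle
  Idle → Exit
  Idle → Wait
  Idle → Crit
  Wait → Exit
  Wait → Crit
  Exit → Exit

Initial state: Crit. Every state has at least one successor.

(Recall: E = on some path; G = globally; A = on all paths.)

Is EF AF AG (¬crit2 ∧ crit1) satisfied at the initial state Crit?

Violated

States satisfying AF AG (¬crit2 ∧ crit1): ∅.
States satisfying EF AF AG (¬crit2 ∧ crit1): ∅.
No suitable path/successor from Crit witnesses the formula.
Crit ∉ Sat(EF AF AG (¬crit2 ∧ crit1)).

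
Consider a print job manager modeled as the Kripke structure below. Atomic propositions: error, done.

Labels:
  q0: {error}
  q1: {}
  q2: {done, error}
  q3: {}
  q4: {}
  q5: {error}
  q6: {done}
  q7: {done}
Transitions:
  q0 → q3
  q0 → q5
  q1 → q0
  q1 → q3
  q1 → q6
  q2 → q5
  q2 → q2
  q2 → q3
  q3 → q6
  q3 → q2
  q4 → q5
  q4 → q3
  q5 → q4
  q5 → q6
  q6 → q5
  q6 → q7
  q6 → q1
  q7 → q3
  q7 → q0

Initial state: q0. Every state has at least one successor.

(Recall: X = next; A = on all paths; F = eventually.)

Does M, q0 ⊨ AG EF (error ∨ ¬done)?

Satisfied

States satisfying EF (error ∨ ¬done): {q0, q1, q2, q3, q4, q5, q6, q7}.
States satisfying AG EF (error ∨ ¬done): {q0, q1, q2, q3, q4, q5, q6, q7}.
Every state reachable from q0 satisfies EF (error ∨ ¬done).
q0 ∈ Sat(AG EF (error ∨ ¬done)).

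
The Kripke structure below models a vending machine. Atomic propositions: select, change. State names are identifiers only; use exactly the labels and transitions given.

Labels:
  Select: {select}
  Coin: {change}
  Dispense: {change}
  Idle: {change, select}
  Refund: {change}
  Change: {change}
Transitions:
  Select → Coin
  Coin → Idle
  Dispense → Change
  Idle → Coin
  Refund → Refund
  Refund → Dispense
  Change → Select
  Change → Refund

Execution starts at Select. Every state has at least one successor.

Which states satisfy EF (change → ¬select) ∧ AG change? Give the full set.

{Coin, Idle}

States satisfying change → ¬select: {Select, Coin, Dispense, Refund, Change}.
States satisfying EF (change → ¬select): {Select, Coin, Dispense, Idle, Refund, Change}.
States satisfying change: {Coin, Dispense, Idle, Refund, Change}.
States satisfying AG change: {Coin, Idle}.
States satisfying EF (change → ¬select) ∧ AG change: {Coin, Idle}.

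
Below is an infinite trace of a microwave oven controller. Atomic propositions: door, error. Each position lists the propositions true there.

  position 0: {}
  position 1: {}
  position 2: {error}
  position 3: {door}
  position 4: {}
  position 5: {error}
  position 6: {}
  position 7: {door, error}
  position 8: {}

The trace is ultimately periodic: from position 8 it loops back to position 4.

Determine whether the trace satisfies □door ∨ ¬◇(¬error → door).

door must hold at every position from 0 onward. It fails at position 0, so □door is false.
At position 0: □door is false; ¬◇(¬error → door) is false; so □door ∨ ¬◇(¬error → door) is false.

Violated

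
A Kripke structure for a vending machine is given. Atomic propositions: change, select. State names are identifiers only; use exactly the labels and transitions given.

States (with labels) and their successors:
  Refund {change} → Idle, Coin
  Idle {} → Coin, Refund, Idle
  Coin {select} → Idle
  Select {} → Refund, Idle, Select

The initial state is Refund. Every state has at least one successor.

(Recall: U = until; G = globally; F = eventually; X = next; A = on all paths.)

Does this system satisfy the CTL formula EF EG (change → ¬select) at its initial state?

States satisfying EG (change → ¬select): {Refund, Idle, Coin, Select}.
States satisfying EF EG (change → ¬select): {Refund, Idle, Coin, Select}.
Some path from Refund reaches a state where EG (change → ¬select) holds.
Refund ∈ Sat(EF EG (change → ¬select)).

Yes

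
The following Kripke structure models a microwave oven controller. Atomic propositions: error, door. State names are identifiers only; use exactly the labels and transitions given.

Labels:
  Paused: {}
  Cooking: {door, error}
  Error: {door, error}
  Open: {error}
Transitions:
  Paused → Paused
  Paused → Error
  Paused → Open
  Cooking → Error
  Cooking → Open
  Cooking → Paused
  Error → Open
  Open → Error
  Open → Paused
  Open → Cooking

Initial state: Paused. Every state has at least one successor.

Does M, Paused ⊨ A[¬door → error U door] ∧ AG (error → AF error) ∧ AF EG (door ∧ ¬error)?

States satisfying ¬door → error: {Cooking, Error, Open}.
States satisfying door: {Cooking, Error}.
States satisfying A[¬door → error U door]: {Cooking, Error}.
States satisfying error → AF error: {Paused, Cooking, Error, Open}.
States satisfying AG (error → AF error): {Paused, Cooking, Error, Open}.
States satisfying A[¬door → error U door] ∧ AG (error → AF error): {Cooking, Error}.
States satisfying EG (door ∧ ¬error): ∅.
States satisfying AF EG (door ∧ ¬error): ∅.
States satisfying A[¬door → error U door] ∧ AG (error → AF error) ∧ AF EG (door ∧ ¬error): ∅.
Paused ∉ Sat(A[¬door → error U door] ∧ AG (error → AF error) ∧ AF EG (door ∧ ¬error)).

No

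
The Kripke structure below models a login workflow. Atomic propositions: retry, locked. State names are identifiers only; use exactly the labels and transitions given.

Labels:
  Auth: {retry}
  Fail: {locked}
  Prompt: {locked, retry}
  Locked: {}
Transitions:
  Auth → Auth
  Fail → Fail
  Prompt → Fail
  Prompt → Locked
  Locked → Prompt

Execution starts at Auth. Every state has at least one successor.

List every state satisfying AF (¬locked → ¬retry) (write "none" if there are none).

{Fail, Prompt, Locked}

States satisfying ¬locked → ¬retry: {Fail, Prompt, Locked}.
States satisfying AF (¬locked → ¬retry): {Fail, Prompt, Locked}.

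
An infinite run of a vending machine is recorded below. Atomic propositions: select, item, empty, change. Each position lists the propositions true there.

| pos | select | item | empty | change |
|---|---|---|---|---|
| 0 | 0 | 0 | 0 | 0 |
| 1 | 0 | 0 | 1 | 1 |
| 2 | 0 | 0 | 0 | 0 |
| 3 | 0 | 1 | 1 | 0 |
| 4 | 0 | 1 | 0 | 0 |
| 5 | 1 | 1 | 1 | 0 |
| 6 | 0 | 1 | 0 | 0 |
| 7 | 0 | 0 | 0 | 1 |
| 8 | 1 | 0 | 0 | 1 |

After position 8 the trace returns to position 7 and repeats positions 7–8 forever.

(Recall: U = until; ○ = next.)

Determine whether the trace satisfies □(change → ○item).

Violated

change → ○item must hold at every position from 0 onward. It fails at position 1, so □(change → ○item) is false.
Positions where change holds: 1, 7, 8.
Check ○item at each: 1→fails, 7→fails, 8→fails.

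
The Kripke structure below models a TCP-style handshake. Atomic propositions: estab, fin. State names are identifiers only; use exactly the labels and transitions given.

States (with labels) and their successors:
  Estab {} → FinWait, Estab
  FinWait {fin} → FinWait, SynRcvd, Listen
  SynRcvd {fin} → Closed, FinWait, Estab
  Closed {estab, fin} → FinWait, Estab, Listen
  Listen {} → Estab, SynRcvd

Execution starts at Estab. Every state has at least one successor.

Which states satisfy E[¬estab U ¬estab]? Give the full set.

States satisfying ¬estab: {Estab, FinWait, SynRcvd, Listen}.
States satisfying E[¬estab U ¬estab]: {Estab, FinWait, SynRcvd, Listen}.

{Estab, FinWait, SynRcvd, Listen}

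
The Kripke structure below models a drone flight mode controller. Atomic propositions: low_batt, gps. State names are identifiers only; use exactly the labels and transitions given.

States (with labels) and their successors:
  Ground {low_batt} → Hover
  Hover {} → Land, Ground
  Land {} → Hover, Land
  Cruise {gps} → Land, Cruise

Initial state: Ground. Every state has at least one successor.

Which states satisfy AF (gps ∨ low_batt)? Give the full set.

{Ground, Cruise}

States satisfying gps ∨ low_batt: {Ground, Cruise}.
States satisfying AF (gps ∨ low_batt): {Ground, Cruise}.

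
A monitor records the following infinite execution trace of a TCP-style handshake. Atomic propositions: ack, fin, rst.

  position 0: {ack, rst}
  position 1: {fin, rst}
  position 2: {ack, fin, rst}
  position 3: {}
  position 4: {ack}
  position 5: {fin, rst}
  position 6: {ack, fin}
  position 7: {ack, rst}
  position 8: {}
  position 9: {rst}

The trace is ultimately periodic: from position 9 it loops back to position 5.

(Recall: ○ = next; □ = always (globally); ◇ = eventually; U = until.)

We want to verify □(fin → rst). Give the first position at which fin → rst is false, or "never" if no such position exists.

6

Check fin → rst at each position in order: 0 ✓, 1 ✓, 2 ✓, 3 ✓, 4 ✓, 5 ✓.
At position 6 the labels are {ack, fin}, so fin → rst is false there. This is the first violation.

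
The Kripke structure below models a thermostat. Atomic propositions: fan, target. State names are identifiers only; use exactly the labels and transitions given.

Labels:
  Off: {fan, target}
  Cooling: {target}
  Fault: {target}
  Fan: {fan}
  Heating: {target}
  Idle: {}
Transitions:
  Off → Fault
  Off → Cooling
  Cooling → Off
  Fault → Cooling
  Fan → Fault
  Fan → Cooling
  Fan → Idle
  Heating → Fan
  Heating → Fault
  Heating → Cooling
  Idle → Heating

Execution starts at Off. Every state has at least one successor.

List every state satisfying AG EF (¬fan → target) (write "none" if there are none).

States satisfying EF (¬fan → target): {Off, Cooling, Fault, Fan, Heating, Idle}.
States satisfying AG EF (¬fan → target): {Off, Cooling, Fault, Fan, Heating, Idle}.

{Off, Cooling, Fault, Fan, Heating, Idle}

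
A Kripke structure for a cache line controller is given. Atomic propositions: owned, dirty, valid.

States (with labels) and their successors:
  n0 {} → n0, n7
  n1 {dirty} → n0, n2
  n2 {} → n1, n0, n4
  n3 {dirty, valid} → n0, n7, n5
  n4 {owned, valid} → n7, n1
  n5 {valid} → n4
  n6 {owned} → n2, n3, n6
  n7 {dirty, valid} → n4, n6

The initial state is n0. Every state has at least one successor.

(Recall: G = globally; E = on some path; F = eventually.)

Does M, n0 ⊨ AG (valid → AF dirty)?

Satisfied

States satisfying valid → AF dirty: {n0, n1, n2, n3, n4, n5, n6, n7}.
States satisfying AG (valid → AF dirty): {n0, n1, n2, n3, n4, n5, n6, n7}.
Every state reachable from n0 satisfies valid → AF dirty.
n0 ∈ Sat(AG (valid → AF dirty)).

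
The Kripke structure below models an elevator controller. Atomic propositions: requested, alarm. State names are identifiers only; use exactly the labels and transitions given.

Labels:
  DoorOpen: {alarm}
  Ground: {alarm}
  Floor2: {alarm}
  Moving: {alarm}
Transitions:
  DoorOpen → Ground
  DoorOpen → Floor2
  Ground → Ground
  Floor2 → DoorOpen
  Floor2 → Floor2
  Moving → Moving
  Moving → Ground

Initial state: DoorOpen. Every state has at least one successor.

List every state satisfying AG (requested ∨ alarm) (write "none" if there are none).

States satisfying requested ∨ alarm: {DoorOpen, Ground, Floor2, Moving}.
States satisfying AG (requested ∨ alarm): {DoorOpen, Ground, Floor2, Moving}.

{DoorOpen, Ground, Floor2, Moving}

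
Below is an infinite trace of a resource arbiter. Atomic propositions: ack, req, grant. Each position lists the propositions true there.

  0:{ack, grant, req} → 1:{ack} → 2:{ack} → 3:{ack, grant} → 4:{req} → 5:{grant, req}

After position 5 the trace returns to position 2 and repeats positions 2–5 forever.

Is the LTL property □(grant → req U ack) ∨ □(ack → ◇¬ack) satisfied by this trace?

grant → req U ack holds at every position 0..5, and those are all positions ever visited, so □(grant → req U ack) holds.
Positions where grant holds: 0, 3, 5.
Check req U ack at each: 0→ok, 3→ok, 5→ok.
ack → ◇¬ack holds at every position 0..5, and those are all positions ever visited, so □(ack → ◇¬ack) holds.
Positions where ack holds: 0, 1, 2, 3.
Check ◇¬ack at each: 0→ok, 1→ok, 2→ok, 3→ok.
At position 0: □(grant → req U ack) is true; □(ack → ◇¬ack) is true; so □(grant → req U ack) ∨ □(ack → ◇¬ack) is true.

Yes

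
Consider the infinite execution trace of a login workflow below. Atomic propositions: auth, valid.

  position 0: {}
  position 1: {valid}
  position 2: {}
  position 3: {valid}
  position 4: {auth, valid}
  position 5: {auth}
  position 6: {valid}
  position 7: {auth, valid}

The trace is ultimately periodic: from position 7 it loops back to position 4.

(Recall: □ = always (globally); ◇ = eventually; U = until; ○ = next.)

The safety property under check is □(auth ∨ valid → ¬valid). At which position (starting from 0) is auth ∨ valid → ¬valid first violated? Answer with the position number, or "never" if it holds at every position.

1

Check auth ∨ valid → ¬valid at each position in order: 0 ✓.
At position 1 the labels are {valid}, so auth ∨ valid → ¬valid is false there. This is the first violation.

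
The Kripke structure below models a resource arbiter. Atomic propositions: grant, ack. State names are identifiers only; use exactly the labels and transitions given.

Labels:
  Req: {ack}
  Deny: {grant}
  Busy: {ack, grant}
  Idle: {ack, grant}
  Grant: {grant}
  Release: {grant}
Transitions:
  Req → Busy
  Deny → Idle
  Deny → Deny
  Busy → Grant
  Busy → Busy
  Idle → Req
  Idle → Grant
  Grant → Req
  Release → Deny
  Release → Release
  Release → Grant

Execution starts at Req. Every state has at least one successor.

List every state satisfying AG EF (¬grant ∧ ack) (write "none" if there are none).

{Req, Deny, Busy, Idle, Grant, Release}

States satisfying EF (¬grant ∧ ack): {Req, Deny, Busy, Idle, Grant, Release}.
States satisfying AG EF (¬grant ∧ ack): {Req, Deny, Busy, Idle, Grant, Release}.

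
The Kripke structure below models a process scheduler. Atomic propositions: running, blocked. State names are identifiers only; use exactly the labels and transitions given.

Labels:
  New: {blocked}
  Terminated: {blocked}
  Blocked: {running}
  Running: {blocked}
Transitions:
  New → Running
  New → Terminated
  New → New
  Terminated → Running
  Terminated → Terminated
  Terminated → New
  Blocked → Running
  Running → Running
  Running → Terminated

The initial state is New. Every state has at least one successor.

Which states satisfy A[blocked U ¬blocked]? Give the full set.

{Blocked}

States satisfying blocked: {New, Terminated, Running}.
States satisfying ¬blocked: {Blocked}.
States satisfying A[blocked U ¬blocked]: {Blocked}.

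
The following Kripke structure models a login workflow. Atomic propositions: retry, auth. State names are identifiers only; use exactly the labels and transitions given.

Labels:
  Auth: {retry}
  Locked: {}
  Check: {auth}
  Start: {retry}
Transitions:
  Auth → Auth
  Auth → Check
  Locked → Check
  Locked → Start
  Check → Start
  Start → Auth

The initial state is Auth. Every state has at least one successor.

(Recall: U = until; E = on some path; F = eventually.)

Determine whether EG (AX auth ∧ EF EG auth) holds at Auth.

States satisfying AX auth ∧ EF EG auth: ∅.
States satisfying EG (AX auth ∧ EF EG auth): ∅.
No suitable path/successor from Auth witnesses the formula.
Auth ∉ Sat(EG (AX auth ∧ EF EG auth)).

No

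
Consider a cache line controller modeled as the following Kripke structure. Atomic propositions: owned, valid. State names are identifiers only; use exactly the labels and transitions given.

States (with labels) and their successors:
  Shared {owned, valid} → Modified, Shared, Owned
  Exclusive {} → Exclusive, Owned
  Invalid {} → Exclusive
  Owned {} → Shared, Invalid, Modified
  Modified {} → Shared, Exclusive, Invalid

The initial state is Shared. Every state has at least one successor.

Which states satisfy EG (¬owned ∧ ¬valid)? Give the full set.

States satisfying ¬owned ∧ ¬valid: {Exclusive, Invalid, Owned, Modified}.
States satisfying EG (¬owned ∧ ¬valid): {Exclusive, Invalid, Owned, Modified}.

{Exclusive, Invalid, Owned, Modified}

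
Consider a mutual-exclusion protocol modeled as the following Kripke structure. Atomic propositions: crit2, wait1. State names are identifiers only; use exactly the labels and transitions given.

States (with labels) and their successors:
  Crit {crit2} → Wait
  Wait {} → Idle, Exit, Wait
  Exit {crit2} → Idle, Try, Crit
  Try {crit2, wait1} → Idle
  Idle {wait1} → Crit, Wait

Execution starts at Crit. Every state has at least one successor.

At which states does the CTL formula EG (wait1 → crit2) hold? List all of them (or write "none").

{Crit, Wait, Exit}

States satisfying wait1 → crit2: {Crit, Wait, Exit, Try}.
States satisfying EG (wait1 → crit2): {Crit, Wait, Exit}.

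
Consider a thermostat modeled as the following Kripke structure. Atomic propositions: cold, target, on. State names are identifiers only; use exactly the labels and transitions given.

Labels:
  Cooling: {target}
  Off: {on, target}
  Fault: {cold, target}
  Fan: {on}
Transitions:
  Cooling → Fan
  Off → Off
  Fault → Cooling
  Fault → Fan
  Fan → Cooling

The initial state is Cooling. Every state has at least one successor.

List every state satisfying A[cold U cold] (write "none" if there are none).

States satisfying cold: {Fault}.
States satisfying A[cold U cold]: {Fault}.

{Fault}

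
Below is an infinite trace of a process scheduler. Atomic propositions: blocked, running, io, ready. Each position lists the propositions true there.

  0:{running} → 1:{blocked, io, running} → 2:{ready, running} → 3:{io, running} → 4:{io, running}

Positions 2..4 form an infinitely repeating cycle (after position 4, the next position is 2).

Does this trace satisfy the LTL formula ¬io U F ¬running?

Does not hold

Walking from position 0: at position 1, F ¬running has not yet held and ¬io fails, so ¬io U F ¬running is false.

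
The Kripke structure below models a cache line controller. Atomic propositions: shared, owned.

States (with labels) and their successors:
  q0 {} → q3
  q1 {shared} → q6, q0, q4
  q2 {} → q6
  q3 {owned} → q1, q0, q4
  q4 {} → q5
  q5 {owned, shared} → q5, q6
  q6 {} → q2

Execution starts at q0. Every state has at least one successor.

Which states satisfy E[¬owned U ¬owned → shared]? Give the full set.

{q0, q1, q3, q4, q5}

States satisfying ¬owned: {q0, q1, q2, q4, q6}.
States satisfying ¬owned → shared: {q1, q3, q5}.
States satisfying E[¬owned U ¬owned → shared]: {q0, q1, q3, q4, q5}.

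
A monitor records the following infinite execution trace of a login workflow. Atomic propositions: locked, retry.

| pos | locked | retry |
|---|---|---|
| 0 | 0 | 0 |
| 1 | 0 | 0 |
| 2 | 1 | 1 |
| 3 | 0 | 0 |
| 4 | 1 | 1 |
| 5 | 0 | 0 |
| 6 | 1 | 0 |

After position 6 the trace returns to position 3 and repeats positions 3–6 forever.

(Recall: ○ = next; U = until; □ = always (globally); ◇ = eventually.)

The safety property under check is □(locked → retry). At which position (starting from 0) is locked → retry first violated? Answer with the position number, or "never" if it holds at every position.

6

Check locked → retry at each position in order: 0 ✓, 1 ✓, 2 ✓, 3 ✓, 4 ✓, 5 ✓.
At position 6 the labels are {locked}, so locked → retry is false there. This is the first violation.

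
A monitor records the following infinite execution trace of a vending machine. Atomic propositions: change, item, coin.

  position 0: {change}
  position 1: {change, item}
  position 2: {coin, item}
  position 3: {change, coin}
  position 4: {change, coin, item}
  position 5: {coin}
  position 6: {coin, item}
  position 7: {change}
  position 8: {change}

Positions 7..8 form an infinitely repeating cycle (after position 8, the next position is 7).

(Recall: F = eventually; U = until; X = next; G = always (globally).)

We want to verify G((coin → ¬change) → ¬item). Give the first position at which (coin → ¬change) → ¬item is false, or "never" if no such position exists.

1

Check (coin → ¬change) → ¬item at each position in order: 0 ✓.
At position 1 the labels are {change, item}, so (coin → ¬change) → ¬item is false there. This is the first violation.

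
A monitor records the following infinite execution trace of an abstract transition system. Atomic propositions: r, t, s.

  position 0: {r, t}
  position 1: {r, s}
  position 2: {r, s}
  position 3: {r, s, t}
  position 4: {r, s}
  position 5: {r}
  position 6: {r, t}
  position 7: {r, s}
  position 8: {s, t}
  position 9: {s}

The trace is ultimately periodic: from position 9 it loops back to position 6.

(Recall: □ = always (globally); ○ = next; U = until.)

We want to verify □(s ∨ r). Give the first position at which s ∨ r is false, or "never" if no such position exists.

s ∨ r holds at every position 0..9, and those are all the positions the trace ever visits, so the invariant □(s ∨ r) is never violated.

never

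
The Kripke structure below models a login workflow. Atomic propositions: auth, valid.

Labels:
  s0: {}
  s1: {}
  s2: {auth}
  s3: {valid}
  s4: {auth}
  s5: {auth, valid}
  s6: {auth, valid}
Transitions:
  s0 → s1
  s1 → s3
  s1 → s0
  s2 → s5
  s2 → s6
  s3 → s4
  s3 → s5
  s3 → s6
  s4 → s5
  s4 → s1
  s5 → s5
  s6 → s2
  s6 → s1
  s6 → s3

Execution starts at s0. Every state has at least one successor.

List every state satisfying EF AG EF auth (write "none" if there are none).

{s0, s1, s2, s3, s4, s5, s6}

States satisfying AG EF auth: {s0, s1, s2, s3, s4, s5, s6}.
States satisfying EF AG EF auth: {s0, s1, s2, s3, s4, s5, s6}.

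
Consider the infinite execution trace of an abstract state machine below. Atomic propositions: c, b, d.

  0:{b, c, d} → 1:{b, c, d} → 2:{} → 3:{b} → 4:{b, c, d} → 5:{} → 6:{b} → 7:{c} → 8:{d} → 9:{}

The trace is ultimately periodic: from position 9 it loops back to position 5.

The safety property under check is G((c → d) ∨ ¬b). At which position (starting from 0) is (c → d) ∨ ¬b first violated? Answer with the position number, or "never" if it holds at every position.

never

(c → d) ∨ ¬b holds at every position 0..9, and those are all the positions the trace ever visits, so the invariant G((c → d) ∨ ¬b) is never violated.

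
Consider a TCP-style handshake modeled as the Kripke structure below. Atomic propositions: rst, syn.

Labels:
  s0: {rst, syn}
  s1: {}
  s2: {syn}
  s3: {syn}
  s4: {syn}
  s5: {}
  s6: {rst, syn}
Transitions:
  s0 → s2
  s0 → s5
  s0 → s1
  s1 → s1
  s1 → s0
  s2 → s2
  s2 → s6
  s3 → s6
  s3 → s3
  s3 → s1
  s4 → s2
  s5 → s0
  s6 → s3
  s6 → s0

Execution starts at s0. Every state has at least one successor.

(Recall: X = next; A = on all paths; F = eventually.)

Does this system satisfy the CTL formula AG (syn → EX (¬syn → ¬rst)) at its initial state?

States satisfying syn → EX (¬syn → ¬rst): {s0, s1, s2, s3, s4, s5, s6}.
States satisfying AG (syn → EX (¬syn → ¬rst)): {s0, s1, s2, s3, s4, s5, s6}.
Every state reachable from s0 satisfies syn → EX (¬syn → ¬rst).
s0 ∈ Sat(AG (syn → EX (¬syn → ¬rst))).

Yes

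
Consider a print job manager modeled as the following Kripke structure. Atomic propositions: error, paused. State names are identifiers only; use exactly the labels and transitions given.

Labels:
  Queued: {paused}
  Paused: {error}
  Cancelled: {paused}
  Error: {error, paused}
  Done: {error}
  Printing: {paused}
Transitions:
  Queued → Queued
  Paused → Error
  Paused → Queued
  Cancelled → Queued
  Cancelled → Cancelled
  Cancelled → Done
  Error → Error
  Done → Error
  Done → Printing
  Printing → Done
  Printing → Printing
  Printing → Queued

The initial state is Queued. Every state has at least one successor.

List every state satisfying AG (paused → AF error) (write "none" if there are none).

States satisfying paused → AF error: {Paused, Error, Done}.
States satisfying AG (paused → AF error): {Error}.

{Error}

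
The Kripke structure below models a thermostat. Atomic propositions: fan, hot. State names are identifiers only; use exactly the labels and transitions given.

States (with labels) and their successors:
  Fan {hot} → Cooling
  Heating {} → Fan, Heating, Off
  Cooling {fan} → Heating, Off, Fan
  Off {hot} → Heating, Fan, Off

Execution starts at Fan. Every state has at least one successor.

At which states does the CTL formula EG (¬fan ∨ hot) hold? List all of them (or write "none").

{Heating, Off}

States satisfying ¬fan ∨ hot: {Fan, Heating, Off}.
States satisfying EG (¬fan ∨ hot): {Heating, Off}.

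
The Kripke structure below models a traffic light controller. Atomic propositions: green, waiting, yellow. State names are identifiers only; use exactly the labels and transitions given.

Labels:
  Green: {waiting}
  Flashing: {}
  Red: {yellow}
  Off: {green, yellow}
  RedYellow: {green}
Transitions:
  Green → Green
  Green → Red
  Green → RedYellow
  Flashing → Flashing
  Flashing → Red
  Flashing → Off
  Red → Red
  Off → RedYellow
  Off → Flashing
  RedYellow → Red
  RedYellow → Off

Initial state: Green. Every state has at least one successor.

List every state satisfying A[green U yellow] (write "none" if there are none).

{Red, Off, RedYellow}

States satisfying green: {Off, RedYellow}.
States satisfying yellow: {Red, Off}.
States satisfying A[green U yellow]: {Red, Off, RedYellow}.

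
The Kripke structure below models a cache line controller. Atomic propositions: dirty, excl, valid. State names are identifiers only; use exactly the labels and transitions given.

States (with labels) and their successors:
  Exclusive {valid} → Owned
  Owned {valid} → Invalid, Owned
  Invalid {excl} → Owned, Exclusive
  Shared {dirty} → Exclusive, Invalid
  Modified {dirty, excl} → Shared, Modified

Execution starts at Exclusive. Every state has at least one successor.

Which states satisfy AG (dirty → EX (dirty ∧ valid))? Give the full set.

States satisfying dirty → EX (dirty ∧ valid): {Exclusive, Owned, Invalid}.
States satisfying AG (dirty → EX (dirty ∧ valid)): {Exclusive, Owned, Invalid}.

{Exclusive, Owned, Invalid}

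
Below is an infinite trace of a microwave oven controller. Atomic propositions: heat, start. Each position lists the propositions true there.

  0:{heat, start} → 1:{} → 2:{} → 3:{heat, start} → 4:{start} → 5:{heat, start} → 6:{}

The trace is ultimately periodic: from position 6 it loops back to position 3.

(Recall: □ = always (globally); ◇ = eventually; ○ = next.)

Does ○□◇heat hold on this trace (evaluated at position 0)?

The position after 0 is 1; □◇heat is true there.

Satisfied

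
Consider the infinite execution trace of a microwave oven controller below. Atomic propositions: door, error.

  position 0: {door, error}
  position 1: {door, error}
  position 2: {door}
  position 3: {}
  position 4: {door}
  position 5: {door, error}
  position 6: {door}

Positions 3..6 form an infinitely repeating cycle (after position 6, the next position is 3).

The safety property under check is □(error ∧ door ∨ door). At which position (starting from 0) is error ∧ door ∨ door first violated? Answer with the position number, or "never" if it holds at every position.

3

Check error ∧ door ∨ door at each position in order: 0 ✓, 1 ✓, 2 ✓.
At position 3 the labels are {}, so error ∧ door ∨ door is false there. This is the first violation.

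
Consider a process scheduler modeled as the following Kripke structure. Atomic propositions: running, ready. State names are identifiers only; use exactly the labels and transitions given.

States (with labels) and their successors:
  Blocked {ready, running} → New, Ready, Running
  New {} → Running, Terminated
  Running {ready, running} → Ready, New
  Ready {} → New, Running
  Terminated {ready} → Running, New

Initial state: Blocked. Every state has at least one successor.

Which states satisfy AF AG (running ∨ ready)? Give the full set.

none

States satisfying AG (running ∨ ready): ∅.
States satisfying AF AG (running ∨ ready): ∅.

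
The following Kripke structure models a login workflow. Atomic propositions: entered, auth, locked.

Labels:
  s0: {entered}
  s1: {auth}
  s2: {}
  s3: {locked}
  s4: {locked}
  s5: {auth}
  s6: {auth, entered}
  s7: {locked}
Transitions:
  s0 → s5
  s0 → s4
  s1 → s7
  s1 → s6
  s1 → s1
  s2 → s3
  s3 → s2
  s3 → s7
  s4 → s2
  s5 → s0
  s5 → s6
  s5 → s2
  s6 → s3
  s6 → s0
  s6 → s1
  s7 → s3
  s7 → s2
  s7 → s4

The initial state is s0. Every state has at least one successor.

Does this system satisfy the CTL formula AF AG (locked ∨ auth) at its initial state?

States satisfying AG (locked ∨ auth): ∅.
States satisfying AF AG (locked ∨ auth): ∅.
There is a path from s0 along which AG (locked ∨ auth) never holds.
s0 ∉ Sat(AF AG (locked ∨ auth)).

Does not hold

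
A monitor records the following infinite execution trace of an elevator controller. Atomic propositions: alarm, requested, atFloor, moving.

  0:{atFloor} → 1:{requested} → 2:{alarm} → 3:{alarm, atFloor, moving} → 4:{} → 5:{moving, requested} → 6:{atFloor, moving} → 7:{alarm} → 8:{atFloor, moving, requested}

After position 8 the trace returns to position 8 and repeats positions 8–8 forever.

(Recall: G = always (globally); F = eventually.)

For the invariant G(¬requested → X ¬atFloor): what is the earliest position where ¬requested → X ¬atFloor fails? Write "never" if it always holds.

2

Check ¬requested → X ¬atFloor at each position in order: 0 ✓, 1 ✓.
At position 2 the labels are {alarm} and the next position 3 has {alarm, atFloor, moving}, so ¬requested → X ¬atFloor is false there. This is the first violation.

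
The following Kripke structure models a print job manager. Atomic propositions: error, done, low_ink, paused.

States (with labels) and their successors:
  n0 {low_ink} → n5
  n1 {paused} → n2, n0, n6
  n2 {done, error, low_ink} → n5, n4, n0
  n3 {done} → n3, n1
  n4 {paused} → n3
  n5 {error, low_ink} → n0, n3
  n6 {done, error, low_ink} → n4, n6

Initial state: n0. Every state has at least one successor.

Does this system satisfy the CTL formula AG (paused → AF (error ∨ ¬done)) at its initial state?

States satisfying paused → AF (error ∨ ¬done): {n0, n1, n2, n3, n4, n5, n6}.
States satisfying AG (paused → AF (error ∨ ¬done)): {n0, n1, n2, n3, n4, n5, n6}.
Every state reachable from n0 satisfies paused → AF (error ∨ ¬done).
n0 ∈ Sat(AG (paused → AF (error ∨ ¬done))).

Holds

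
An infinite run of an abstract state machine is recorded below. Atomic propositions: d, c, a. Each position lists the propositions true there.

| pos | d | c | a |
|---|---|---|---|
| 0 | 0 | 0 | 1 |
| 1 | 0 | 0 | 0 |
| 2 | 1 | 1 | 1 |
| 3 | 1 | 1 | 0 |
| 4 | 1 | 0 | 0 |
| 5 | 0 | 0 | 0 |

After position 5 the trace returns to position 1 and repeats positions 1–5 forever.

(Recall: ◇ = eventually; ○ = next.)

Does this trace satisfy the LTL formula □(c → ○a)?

c → ○a must hold at every position from 0 onward. It fails at position 2, so □(c → ○a) is false.
Positions where c holds: 2, 3.
Check ○a at each: 2→fails, 3→fails.

No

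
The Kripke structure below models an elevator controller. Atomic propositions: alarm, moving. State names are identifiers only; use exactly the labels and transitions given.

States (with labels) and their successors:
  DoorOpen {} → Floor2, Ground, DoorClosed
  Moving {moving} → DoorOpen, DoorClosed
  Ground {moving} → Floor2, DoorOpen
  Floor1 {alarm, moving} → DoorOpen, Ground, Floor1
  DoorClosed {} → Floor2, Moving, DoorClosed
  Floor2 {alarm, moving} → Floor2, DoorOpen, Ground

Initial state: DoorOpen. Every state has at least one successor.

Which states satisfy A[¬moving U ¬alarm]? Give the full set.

States satisfying ¬moving: {DoorOpen, DoorClosed}.
States satisfying ¬alarm: {DoorOpen, Moving, Ground, DoorClosed}.
States satisfying A[¬moving U ¬alarm]: {DoorOpen, Moving, Ground, DoorClosed}.

{DoorOpen, Moving, Ground, DoorClosed}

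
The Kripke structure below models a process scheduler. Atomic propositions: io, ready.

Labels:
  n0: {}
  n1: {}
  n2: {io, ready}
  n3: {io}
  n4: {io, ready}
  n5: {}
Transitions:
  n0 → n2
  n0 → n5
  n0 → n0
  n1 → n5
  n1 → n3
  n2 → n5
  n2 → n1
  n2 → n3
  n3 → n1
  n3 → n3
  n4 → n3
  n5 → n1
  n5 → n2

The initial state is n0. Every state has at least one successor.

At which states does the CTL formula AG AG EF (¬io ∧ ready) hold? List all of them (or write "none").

none

States satisfying AG EF (¬io ∧ ready): ∅.
States satisfying AG AG EF (¬io ∧ ready): ∅.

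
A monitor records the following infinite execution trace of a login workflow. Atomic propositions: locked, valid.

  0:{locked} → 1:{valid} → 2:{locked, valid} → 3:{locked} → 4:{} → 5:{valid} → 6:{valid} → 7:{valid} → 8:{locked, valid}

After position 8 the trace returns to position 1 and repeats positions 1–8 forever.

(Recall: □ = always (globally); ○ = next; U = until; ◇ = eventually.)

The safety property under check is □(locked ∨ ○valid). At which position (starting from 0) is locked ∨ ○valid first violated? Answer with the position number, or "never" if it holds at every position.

locked ∨ ○valid holds at every position 0..8, and those are all the positions the trace ever visits, so the invariant □(locked ∨ ○valid) is never violated.

never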